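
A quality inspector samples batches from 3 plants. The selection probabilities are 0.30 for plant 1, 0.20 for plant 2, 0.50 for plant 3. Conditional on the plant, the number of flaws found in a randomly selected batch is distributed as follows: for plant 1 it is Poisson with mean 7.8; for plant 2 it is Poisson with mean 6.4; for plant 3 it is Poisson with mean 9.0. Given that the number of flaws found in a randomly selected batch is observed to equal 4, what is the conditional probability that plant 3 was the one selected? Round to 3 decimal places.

0.286

Likelihoods P(X=4 | ·): 1: 0.0631932; 2: 0.116151; 3: 0.0337372.
Posterior ∝ prior × likelihood. Numerator for 3: 0.5·0.0337372 = 0.0168686.
Normalizing constant: 0.3·0.0631932 + 0.2·0.116151 + 0.5·0.0337372 = 0.0590568.
P(3 | observation) = 0.0168686 / 0.0590568 = 0.285633.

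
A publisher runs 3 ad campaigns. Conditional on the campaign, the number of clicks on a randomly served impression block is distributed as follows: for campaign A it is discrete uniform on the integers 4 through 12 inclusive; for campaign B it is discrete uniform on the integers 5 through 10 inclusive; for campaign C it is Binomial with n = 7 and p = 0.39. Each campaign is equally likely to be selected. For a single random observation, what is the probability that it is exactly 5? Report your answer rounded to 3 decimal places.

0.116

Conditional on each campaign, P(X = 5): A: 0.111111; B: 0.166667; C: 0.0705021.
By total probability, P(X = 5) = 0.333333·0.111111 + 0.333333·0.166667 + 0.333333·0.0705021 = 0.116093.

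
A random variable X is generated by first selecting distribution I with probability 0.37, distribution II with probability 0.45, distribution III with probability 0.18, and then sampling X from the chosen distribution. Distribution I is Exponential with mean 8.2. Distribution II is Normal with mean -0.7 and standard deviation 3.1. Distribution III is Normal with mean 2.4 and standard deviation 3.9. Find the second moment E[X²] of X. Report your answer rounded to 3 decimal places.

58.077

For each component E[X²] = Var + (mean)², giving I: 134.48; II: 10.1; III: 20.97.
Overall E[X²] = 0.37·134.48 + 0.45·10.1 + 0.18·20.97 = 58.0772.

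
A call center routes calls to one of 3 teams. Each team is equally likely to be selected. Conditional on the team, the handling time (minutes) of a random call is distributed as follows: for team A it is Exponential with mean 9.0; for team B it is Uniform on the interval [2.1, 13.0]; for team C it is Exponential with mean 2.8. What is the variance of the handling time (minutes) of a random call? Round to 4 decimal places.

Per component, A: μ=9, E[X²]=162; B: μ=7.55, E[X²]=66.9033; C: μ=2.8, E[X²]=15.68.
E[X] = 0.333333·9 + 0.333333·7.55 + 0.333333·2.8 = 6.45.
E[X²] = 0.333333·162 + 0.333333·66.9033 + 0.333333·15.68 = 81.5278.
Var(X) = E[X²] − (E[X])² = 81.5278 − 41.6025 = 39.9253.

39.9253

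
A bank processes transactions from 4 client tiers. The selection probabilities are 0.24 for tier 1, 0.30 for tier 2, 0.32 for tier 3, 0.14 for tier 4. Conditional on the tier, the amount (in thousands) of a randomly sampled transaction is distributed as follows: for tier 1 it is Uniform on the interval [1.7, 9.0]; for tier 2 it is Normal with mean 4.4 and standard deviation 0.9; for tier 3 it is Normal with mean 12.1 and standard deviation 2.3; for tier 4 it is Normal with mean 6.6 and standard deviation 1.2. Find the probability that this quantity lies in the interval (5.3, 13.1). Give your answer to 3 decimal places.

Conditional on each tier, P(5.3 < X < 13.1): 1: 0.506849; 2: 0.158655; 3: 0.666584; 4: 0.86067.
By total probability, P(5.3 < X < 13.1) = 0.24·0.506849 + 0.3·0.158655 + 0.32·0.666584 + 0.14·0.86067 = 0.503041.

0.503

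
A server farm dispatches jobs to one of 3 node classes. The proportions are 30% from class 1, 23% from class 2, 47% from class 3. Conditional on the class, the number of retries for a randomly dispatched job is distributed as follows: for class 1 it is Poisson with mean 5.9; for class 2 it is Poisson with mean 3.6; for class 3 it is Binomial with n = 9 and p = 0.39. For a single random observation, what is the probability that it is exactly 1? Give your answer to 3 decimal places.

0.059

Conditional on each class, P(X = 1): 1: 0.0161627; 2: 0.0983654; 3: 0.0672893.
By total probability, P(X = 1) = 0.3·0.0161627 + 0.23·0.0983654 + 0.47·0.0672893 = 0.0590988.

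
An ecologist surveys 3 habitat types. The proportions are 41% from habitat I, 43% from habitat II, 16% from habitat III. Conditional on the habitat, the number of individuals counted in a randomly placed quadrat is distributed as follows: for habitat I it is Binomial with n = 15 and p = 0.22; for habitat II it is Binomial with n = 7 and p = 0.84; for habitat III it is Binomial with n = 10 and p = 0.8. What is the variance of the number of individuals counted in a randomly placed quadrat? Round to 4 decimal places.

4.6477

Per component, I: μ=3.3, E[X²]=13.464; II: μ=5.88, E[X²]=35.5152; III: μ=8, E[X²]=65.6.
E[X] = 0.41·3.3 + 0.43·5.88 + 0.16·8 = 5.1614.
E[X²] = 0.41·13.464 + 0.43·35.5152 + 0.16·65.6 = 31.2878.
Var(X) = E[X²] − (E[X])² = 31.2878 − 26.64 = 4.64773.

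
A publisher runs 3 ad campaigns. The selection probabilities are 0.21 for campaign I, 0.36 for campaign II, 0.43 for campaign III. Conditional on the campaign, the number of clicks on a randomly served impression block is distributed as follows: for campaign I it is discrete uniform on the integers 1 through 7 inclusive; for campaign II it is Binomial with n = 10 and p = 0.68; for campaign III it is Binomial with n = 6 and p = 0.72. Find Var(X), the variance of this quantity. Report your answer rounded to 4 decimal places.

Per component, I: μ=4, E[X²]=20; II: μ=6.8, E[X²]=48.416; III: μ=4.32, E[X²]=19.872.
E[X] = 0.21·4 + 0.36·6.8 + 0.43·4.32 = 5.1456.
E[X²] = 0.21·20 + 0.36·48.416 + 0.43·19.872 = 30.1747.
Var(X) = E[X²] − (E[X])² = 30.1747 − 26.4772 = 3.69752.

3.6975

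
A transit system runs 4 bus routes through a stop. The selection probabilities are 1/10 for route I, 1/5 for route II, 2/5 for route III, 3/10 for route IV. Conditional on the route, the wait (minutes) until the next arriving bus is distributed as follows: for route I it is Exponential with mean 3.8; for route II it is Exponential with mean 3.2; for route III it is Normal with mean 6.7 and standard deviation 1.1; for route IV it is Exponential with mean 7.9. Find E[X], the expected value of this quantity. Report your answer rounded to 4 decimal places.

Component means — I: 3.8; II: 3.2; III: 6.7; IV: 7.9.
E[X] = 0.1·3.8 + 0.2·3.2 + 0.4·6.7 + 0.3·7.9 = 6.07.

6.0700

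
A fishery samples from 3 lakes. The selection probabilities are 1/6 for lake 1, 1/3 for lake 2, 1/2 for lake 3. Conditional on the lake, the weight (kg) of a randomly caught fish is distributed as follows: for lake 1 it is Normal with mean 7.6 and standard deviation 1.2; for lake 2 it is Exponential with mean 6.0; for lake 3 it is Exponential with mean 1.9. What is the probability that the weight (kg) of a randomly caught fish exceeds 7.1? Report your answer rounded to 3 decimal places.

Conditional on each lake, P(X > 7.1): 1: 0.661539; 2: 0.306256; 3: 0.0238292.
By total probability, P(X > 7.1) = 0.166667·0.661539 + 0.333333·0.306256 + 0.5·0.0238292 = 0.224256.

0.224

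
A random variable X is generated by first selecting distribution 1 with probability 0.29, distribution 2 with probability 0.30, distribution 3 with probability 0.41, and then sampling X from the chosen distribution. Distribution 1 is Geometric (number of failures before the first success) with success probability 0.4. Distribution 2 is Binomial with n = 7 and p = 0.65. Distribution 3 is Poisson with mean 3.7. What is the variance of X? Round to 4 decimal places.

4.5559

Per component, 1: μ=1.5, E[X²]=6; 2: μ=4.55, E[X²]=22.295; 3: μ=3.7, E[X²]=17.39.
E[X] = 0.29·1.5 + 0.3·4.55 + 0.41·3.7 = 3.317.
E[X²] = 0.29·6 + 0.3·22.295 + 0.41·17.39 = 15.5584.
Var(X) = E[X²] − (E[X])² = 15.5584 − 11.0025 = 4.55591.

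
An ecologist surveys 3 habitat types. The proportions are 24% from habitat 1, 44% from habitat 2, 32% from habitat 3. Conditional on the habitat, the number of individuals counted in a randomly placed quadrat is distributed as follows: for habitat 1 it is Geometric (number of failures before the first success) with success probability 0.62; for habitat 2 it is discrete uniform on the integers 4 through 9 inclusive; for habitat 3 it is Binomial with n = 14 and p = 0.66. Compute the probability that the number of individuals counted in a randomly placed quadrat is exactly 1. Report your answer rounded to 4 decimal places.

Conditional on each habitat, P(X = 1): 1: 0.2356; 2: 0; 3: 7.49718e-06.
By total probability, P(X = 1) = 0.24·0.2356 + 0.44·0 + 0.32·7.49718e-06 = 0.0565464.

0.0565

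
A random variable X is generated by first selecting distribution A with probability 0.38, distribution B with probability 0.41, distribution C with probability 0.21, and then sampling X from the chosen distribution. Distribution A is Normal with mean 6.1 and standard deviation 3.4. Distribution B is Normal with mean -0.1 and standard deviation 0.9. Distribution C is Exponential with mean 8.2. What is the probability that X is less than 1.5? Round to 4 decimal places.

0.4631

Conditional on each component, P(X < 1.5): A: 0.0880372; B: 0.96228; C: 0.167171.
By total probability, P(X < 1.5) = 0.38·0.0880372 + 0.41·0.96228 + 0.21·0.167171 = 0.463095.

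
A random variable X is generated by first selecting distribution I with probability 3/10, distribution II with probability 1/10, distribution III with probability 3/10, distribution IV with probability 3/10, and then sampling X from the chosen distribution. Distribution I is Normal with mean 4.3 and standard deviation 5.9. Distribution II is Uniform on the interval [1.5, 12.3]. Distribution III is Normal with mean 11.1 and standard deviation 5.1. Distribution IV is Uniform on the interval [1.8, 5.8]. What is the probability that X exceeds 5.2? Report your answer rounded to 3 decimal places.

0.505

Conditional on each component, P(X > 5.2): I: 0.43938; II: 0.657407; III: 0.876336; IV: 0.15.
By total probability, P(X > 5.2) = 0.3·0.43938 + 0.1·0.657407 + 0.3·0.876336 + 0.3·0.15 = 0.505455.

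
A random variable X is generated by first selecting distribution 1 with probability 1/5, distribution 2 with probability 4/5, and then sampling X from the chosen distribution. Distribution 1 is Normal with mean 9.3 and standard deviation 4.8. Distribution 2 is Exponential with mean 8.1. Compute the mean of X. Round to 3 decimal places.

8.340

Component means — 1: 9.3; 2: 8.1.
E[X] = 0.2·9.3 + 0.8·8.1 = 8.34.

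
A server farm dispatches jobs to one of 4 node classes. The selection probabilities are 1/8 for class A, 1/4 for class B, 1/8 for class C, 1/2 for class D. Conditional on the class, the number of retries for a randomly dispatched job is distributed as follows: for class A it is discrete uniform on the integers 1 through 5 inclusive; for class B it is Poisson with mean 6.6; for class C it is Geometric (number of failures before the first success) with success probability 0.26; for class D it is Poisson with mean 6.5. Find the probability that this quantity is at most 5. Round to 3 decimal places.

Conditional on each class, P(X ≤ 5): A: 1; B: 0.354673; C: 0.835794; D: 0.369041.
By total probability, P(X ≤ 5) = 0.125·1 + 0.25·0.354673 + 0.125·0.835794 + 0.5·0.369041 = 0.502663.

0.503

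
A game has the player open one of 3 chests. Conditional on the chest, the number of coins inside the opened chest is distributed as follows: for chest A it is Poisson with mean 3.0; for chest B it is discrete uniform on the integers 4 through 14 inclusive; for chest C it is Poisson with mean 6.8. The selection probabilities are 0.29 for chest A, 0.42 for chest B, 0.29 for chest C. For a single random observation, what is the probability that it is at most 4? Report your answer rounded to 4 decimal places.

Conditional on each chest, P(X ≤ 4): A: 0.815263; B: 0.0909091; C: 0.192031.
By total probability, P(X ≤ 4) = 0.29·0.815263 + 0.42·0.0909091 + 0.29·0.192031 = 0.330297.

0.3303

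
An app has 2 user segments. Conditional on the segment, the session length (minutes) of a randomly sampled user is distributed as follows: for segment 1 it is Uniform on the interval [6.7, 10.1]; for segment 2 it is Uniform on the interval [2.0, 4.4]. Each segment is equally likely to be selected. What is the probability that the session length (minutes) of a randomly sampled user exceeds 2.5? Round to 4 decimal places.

0.8958

Conditional on each segment, P(X > 2.5): 1: 1; 2: 0.791667.
By total probability, P(X > 2.5) = 0.5·1 + 0.5·0.791667 = 0.895833.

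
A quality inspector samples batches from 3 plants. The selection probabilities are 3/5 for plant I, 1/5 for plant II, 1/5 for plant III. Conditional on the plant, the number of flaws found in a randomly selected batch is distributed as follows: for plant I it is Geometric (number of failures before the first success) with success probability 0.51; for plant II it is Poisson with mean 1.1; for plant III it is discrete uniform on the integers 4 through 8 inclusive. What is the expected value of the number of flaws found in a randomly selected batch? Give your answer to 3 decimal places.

Component means — I: 0.960784; II: 1.1; III: 6.
E[X] = 0.6·0.960784 + 0.2·1.1 + 0.2·6 = 1.99647.

1.996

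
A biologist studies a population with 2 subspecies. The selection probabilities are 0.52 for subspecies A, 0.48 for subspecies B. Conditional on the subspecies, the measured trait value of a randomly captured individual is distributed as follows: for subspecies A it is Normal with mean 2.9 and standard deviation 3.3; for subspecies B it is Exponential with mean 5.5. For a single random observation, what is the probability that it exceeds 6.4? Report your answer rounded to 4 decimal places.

Conditional on each subspecies, P(X > 6.4): A: 0.144434; B: 0.312348.
By total probability, P(X > 6.4) = 0.52·0.144434 + 0.48·0.312348 = 0.225033.

0.2250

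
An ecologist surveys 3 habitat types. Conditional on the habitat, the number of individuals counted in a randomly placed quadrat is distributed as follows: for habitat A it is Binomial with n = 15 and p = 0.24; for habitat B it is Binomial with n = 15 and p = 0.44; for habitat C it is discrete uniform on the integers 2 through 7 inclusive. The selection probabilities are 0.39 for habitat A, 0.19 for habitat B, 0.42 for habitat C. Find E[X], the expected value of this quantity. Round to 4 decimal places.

4.5480

Component means — A: 3.6; B: 6.6; C: 4.5.
E[X] = 0.39·3.6 + 0.19·6.6 + 0.42·4.5 = 4.548.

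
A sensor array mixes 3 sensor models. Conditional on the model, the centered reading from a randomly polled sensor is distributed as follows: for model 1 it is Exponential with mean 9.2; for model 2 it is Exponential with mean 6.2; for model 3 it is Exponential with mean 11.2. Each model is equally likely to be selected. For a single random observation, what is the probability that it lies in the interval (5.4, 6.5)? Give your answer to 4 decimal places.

Conditional on each model, P(5.4 < X < 6.5): 1: 0.0626597; 2: 0.0680437; 3: 0.0577604.
By total probability, P(5.4 < X < 6.5) = 0.333333·0.0626597 + 0.333333·0.0680437 + 0.333333·0.0577604 = 0.0628213.

0.0628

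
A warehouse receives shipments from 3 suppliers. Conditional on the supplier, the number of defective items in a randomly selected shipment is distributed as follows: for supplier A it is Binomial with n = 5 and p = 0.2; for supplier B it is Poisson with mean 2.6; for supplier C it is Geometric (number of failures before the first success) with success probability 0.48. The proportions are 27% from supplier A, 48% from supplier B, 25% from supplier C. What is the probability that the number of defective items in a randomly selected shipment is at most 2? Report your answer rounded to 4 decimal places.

Conditional on each supplier, P(X ≤ 2): A: 0.94208; B: 0.51843; C: 0.859392.
By total probability, P(X ≤ 2) = 0.27·0.94208 + 0.48·0.51843 + 0.25·0.859392 = 0.718056.

0.7181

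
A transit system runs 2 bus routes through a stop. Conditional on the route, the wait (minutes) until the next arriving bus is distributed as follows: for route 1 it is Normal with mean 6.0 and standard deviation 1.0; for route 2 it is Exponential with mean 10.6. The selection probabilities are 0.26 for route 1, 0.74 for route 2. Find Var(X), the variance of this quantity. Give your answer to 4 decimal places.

87.4776

Per component, 1: μ=6, E[X²]=37; 2: μ=10.6, E[X²]=224.72.
E[X] = 0.26·6 + 0.74·10.6 = 9.404.
E[X²] = 0.26·37 + 0.74·224.72 = 175.913.
Var(X) = E[X²] − (E[X])² = 175.913 − 88.4352 = 87.4776.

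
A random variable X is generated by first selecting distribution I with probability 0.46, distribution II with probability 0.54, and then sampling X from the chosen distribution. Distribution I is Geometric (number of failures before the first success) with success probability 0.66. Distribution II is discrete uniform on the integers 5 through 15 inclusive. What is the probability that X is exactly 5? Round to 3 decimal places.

Conditional on each component, P(X = 5): I: 0.00299874; II: 0.0909091.
By total probability, P(X = 5) = 0.46·0.00299874 + 0.54·0.0909091 = 0.0504703.

0.050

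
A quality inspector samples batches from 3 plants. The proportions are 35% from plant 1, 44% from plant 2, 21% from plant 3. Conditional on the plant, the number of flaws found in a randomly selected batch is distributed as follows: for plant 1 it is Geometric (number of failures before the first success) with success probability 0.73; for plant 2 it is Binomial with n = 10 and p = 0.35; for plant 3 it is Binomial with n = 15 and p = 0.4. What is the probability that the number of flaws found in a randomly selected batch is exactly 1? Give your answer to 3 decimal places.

Conditional on each plant, P(X = 1): 1: 0.1971; 2: 0.0724917; 3: 0.00470185.
By total probability, P(X = 1) = 0.35·0.1971 + 0.44·0.0724917 + 0.21·0.00470185 = 0.101869.

0.102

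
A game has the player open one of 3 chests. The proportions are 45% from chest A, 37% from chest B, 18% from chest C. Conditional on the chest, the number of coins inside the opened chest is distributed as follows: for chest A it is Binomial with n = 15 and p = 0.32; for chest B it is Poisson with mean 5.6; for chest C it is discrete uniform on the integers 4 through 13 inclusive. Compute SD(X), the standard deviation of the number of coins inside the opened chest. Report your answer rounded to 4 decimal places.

2.6079

Per component, A: μ=4.8, E[X²]=26.304; B: μ=5.6, E[X²]=36.96; C: μ=8.5, E[X²]=80.5.
E[X] = 0.45·4.8 + 0.37·5.6 + 0.18·8.5 = 5.762.
E[X²] = 0.45·26.304 + 0.37·36.96 + 0.18·80.5 = 40.002.
Var(X) = E[X²] − (E[X])² = 40.002 − 33.2006 = 6.80136.
SD(X) = √6.80136 = 2.60794.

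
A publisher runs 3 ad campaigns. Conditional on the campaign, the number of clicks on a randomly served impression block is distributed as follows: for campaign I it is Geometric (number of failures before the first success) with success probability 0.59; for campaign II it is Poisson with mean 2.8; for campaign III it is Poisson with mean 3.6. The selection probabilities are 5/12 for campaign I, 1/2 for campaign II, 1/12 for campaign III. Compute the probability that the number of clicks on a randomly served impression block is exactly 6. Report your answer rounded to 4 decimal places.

0.0284

Conditional on each campaign, P(X = 6): I: 0.00280256; II: 0.0406997; III: 0.0826081.
By total probability, P(X = 6) = 0.416667·0.00280256 + 0.5·0.0406997 + 0.0833333·0.0826081 = 0.0284016.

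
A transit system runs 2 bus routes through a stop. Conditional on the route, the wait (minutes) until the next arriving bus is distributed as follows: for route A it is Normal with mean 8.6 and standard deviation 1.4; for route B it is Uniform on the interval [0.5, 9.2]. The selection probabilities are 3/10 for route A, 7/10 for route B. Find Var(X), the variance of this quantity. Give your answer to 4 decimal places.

7.9564

Per component, A: μ=8.6, E[X²]=75.92; B: μ=4.85, E[X²]=29.83.
E[X] = 0.3·8.6 + 0.7·4.85 = 5.975.
E[X²] = 0.3·75.92 + 0.7·29.83 = 43.657.
Var(X) = E[X²] − (E[X])² = 43.657 − 35.7006 = 7.95638.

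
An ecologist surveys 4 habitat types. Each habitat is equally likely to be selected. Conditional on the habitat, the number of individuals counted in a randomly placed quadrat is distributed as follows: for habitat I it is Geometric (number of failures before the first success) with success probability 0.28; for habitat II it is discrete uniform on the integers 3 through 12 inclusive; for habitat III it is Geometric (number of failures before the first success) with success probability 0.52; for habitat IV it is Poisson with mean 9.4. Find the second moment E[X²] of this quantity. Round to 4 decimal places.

45.1708

For each component E[X²] = Var + (mean)², giving I: 15.7959; II: 64.5; III: 2.62722; IV: 97.76.
Overall E[X²] = 0.25·15.7959 + 0.25·64.5 + 0.25·2.62722 + 0.25·97.76 = 45.1708.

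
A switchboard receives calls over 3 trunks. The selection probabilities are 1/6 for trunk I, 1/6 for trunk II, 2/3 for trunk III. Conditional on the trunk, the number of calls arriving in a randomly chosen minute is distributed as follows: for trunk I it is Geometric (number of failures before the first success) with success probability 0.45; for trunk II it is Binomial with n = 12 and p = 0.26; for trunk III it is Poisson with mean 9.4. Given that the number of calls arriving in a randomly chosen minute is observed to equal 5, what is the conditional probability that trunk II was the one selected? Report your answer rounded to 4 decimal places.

0.3369

Likelihoods P(X=5 | ·): I: 0.0226478; II: 0.114344; III: 0.0505929.
Posterior ∝ prior × likelihood. Numerator for II: 0.166667·0.114344 = 0.0190574.
Normalizing constant: 0.166667·0.0226478 + 0.166667·0.114344 + 0.666667·0.0505929 = 0.0565606.
P(II | observation) = 0.0190574 / 0.0565606 = 0.336937.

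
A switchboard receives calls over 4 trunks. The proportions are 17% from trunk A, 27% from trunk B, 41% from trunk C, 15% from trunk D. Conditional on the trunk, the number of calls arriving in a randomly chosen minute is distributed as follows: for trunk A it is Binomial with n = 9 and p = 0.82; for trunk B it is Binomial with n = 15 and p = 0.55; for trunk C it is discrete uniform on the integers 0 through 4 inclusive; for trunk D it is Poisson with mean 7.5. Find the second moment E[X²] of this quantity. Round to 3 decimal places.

For each component E[X²] = Var + (mean)², giving A: 55.7928; B: 71.775; C: 6; D: 63.75.
Overall E[X²] = 0.17·55.7928 + 0.27·71.775 + 0.41·6 + 0.15·63.75 = 40.8865.

40.887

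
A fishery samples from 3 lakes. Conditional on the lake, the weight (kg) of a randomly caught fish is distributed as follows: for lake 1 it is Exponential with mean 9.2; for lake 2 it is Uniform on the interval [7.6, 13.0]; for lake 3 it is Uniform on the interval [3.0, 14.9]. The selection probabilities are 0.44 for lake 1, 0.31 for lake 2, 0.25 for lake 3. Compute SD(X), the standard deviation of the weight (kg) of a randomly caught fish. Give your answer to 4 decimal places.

6.4233

Per component, 1: μ=9.2, E[X²]=169.28; 2: μ=10.3, E[X²]=108.52; 3: μ=8.95, E[X²]=91.9033.
E[X] = 0.44·9.2 + 0.31·10.3 + 0.25·8.95 = 9.4785.
E[X²] = 0.44·169.28 + 0.31·108.52 + 0.25·91.9033 = 131.1.
Var(X) = E[X²] − (E[X])² = 131.1 − 89.842 = 41.2583.
SD(X) = √41.2583 = 6.42326.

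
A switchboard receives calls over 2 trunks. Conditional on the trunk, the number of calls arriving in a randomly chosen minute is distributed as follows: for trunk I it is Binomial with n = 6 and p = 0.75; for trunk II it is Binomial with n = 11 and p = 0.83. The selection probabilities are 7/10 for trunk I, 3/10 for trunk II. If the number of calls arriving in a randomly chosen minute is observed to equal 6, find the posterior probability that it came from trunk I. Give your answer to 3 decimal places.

0.951

Likelihoods P(X=6 | ·): I: 0.177979; II: 0.0214464.
Posterior ∝ prior × likelihood. Numerator for I: 0.7·0.177979 = 0.124585.
Normalizing constant: 0.7·0.177979 + 0.3·0.0214464 = 0.131019.
P(I | observation) = 0.124585 / 0.131019 = 0.950893.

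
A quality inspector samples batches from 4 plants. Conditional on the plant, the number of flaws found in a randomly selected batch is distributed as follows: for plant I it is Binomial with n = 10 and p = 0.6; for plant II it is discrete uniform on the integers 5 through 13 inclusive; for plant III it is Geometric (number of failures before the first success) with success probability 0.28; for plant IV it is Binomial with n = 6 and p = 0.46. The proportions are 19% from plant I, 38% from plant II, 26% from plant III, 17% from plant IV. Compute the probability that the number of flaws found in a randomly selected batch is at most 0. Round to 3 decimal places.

Conditional on each plant, P(X ≤ 0): I: 0.000104858; II: 0; III: 0.28; IV: 0.0247949.
By total probability, P(X ≤ 0) = 0.19·0.000104858 + 0.38·0 + 0.26·0.28 + 0.17·0.0247949 = 0.0770351.

0.077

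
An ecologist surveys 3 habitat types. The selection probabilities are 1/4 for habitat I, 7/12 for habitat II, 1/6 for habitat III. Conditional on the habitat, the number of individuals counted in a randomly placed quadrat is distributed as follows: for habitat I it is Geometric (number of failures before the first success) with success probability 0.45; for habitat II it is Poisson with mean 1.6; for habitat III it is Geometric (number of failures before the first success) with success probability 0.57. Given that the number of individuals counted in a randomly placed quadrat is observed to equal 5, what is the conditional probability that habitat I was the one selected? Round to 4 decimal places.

0.3263

Likelihoods P(X=5 | ·): I: 0.0226478; II: 0.017642; III: 0.00837948.
Posterior ∝ prior × likelihood. Numerator for I: 0.25·0.0226478 = 0.00566195.
Normalizing constant: 0.25·0.0226478 + 0.583333·0.017642 + 0.166667·0.00837948 = 0.0173497.
P(I | observation) = 0.00566195 / 0.0173497 = 0.326343.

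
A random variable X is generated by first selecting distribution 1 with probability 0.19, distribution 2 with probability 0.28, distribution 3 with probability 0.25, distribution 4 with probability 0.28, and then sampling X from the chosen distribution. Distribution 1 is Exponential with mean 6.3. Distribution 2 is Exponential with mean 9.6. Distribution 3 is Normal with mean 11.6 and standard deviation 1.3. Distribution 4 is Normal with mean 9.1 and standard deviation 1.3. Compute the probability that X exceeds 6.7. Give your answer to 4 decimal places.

Conditional on each component, P(X > 6.7): 1: 0.345248; 2: 0.497621; 3: 0.999918; 4: 0.967565.
By total probability, P(X > 6.7) = 0.19·0.345248 + 0.28·0.497621 + 0.25·0.999918 + 0.28·0.967565 = 0.725829.

0.7258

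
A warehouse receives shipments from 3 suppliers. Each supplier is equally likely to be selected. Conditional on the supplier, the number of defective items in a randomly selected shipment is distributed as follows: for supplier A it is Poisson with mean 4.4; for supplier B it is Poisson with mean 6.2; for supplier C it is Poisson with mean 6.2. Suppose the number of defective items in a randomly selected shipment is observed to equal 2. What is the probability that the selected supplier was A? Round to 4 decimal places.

Likelihoods P(X=2 | ·): A: 0.118845; B: 0.0390057; C: 0.0390057.
Posterior ∝ prior × likelihood. Numerator for A: 0.333333·0.118845 = 0.0396149.
Normalizing constant: 0.333333·0.118845 + 0.333333·0.0390057 + 0.333333·0.0390057 = 0.0656187.
P(A | observation) = 0.0396149 / 0.0656187 = 0.603714.

0.6037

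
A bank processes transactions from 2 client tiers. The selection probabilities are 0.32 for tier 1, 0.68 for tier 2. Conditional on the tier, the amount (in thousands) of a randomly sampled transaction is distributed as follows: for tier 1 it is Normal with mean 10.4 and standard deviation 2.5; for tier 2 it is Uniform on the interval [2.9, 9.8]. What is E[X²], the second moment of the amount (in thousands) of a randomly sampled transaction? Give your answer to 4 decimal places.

For each component E[X²] = Var + (mean)², giving 1: 114.41; 2: 44.29.
Overall E[X²] = 0.32·114.41 + 0.68·44.29 = 66.7284.

66.7284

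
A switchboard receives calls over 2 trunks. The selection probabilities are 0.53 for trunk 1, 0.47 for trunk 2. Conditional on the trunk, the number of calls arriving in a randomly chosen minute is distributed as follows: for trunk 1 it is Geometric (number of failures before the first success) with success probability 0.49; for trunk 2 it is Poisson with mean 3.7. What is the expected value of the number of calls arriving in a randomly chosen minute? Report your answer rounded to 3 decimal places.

Component means — 1: 1.04082; 2: 3.7.
E[X] = 0.53·1.04082 + 0.47·3.7 = 2.29063.

2.291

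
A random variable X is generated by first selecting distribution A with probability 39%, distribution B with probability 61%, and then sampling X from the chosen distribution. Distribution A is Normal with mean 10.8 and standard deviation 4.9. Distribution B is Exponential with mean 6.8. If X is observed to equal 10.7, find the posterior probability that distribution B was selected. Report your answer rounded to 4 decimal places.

0.3694

Likelihoods f(10.7 | ·): A: 0.0813998; B: 0.0304871.
Posterior ∝ prior × likelihood. Numerator for B: 0.61·0.0304871 = 0.0185971.
Normalizing constant: 0.39·0.0813998 + 0.61·0.0304871 = 0.0503431.
P(B | observation) = 0.0185971 / 0.0503431 = 0.369408.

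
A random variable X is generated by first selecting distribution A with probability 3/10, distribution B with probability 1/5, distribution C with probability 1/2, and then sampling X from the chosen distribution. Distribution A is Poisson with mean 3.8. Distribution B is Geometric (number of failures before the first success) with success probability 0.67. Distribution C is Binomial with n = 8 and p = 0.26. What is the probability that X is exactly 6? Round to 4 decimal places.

Conditional on each component, P(X = 6): A: 0.0935513; B: 0.000865284; C: 0.00473654.
By total probability, P(X = 6) = 0.3·0.0935513 + 0.2·0.000865284 + 0.5·0.00473654 = 0.0306067.

0.0306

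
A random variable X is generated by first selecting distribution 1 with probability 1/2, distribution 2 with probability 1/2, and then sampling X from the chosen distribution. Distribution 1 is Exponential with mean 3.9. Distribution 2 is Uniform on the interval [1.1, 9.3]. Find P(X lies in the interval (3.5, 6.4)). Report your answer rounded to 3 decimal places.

0.284

Conditional on each component, P(3.5 < X < 6.4): 1: 0.213832; 2: 0.353659.
By total probability, P(3.5 < X < 6.4) = 0.5·0.213832 + 0.5·0.353659 = 0.283745.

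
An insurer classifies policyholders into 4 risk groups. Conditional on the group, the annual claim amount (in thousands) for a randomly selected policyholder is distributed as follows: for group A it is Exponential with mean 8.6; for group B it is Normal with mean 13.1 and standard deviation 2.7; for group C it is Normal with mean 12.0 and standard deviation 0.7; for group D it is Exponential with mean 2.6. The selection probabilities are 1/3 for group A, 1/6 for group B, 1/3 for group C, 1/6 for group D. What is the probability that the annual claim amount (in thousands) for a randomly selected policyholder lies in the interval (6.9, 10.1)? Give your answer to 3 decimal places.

0.076

Conditional on each group, P(6.9 < X < 10.1): A: 0.139287; B: 0.122431; C: 0.00332094; D: 0.0498243.
By total probability, P(6.9 < X < 10.1) = 0.333333·0.139287 + 0.166667·0.122431 + 0.333333·0.00332094 + 0.166667·0.0498243 = 0.076245.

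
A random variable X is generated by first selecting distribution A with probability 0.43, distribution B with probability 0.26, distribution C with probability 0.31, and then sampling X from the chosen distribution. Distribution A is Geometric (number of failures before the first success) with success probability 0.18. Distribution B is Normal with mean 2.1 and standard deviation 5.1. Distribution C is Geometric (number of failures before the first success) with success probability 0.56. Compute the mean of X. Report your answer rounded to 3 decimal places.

Component means — A: 4.55556; B: 2.1; C: 0.785714.
E[X] = 0.43·4.55556 + 0.26·2.1 + 0.31·0.785714 = 2.74846.

2.748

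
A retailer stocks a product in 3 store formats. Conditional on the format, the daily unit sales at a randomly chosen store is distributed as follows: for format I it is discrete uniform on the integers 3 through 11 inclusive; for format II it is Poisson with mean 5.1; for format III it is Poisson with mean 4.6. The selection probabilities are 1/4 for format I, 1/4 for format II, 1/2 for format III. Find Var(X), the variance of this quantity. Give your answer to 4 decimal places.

6.2185

Per component, I: μ=7, E[X²]=55.6667; II: μ=5.1, E[X²]=31.11; III: μ=4.6, E[X²]=25.76.
E[X] = 0.25·7 + 0.25·5.1 + 0.5·4.6 = 5.325.
E[X²] = 0.25·55.6667 + 0.25·31.11 + 0.5·25.76 = 34.5742.
Var(X) = E[X²] − (E[X])² = 34.5742 − 28.3556 = 6.21854.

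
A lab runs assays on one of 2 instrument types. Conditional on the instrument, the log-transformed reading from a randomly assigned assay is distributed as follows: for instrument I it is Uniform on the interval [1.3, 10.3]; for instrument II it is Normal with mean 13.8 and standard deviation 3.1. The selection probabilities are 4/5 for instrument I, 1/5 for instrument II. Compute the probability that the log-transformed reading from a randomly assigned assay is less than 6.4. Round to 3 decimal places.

0.455

Conditional on each instrument, P(X < 6.4): I: 0.566667; II: 0.00849101.
By total probability, P(X < 6.4) = 0.8·0.566667 + 0.2·0.00849101 = 0.455032.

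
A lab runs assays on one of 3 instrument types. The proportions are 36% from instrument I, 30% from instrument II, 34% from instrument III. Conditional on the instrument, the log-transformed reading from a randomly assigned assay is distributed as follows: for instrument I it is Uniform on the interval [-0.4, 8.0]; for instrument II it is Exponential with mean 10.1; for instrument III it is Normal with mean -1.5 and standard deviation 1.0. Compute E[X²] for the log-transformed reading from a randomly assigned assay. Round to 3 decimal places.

69.626

For each component E[X²] = Var + (mean)², giving I: 20.32; II: 204.02; III: 3.25.
Overall E[X²] = 0.36·20.32 + 0.3·204.02 + 0.34·3.25 = 69.6262.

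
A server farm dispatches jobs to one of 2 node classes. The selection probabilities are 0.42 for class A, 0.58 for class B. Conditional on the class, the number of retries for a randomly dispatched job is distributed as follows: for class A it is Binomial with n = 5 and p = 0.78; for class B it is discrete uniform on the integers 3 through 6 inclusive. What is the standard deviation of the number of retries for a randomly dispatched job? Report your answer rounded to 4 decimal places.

1.0831

Per component, A: μ=3.9, E[X²]=16.068; B: μ=4.5, E[X²]=21.5.
E[X] = 0.42·3.9 + 0.58·4.5 = 4.248.
E[X²] = 0.42·16.068 + 0.58·21.5 = 19.2186.
Var(X) = E[X²] − (E[X])² = 19.2186 − 18.0455 = 1.17306.
SD(X) = √1.17306 = 1.08308.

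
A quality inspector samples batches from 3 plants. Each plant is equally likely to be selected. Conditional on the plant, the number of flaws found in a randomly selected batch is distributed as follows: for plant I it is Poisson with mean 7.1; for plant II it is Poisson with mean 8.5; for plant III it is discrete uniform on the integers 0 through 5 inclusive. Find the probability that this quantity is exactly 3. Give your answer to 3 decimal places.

Conditional on each plant, P(X = 3): I: 0.049219; II: 0.0208258; III: 0.166667.
By total probability, P(X = 3) = 0.333333·0.049219 + 0.333333·0.0208258 + 0.333333·0.166667 = 0.0789038.

0.079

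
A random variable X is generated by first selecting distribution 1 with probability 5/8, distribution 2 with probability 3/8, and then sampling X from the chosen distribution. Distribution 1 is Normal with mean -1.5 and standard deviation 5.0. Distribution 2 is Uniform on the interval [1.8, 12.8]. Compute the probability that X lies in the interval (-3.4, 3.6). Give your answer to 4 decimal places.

Conditional on each component, P(-3.4 < X < 3.6): 1: 0.494163; 2: 0.163636.
By total probability, P(-3.4 < X < 3.6) = 0.625·0.494163 + 0.375·0.163636 = 0.370216.

0.3702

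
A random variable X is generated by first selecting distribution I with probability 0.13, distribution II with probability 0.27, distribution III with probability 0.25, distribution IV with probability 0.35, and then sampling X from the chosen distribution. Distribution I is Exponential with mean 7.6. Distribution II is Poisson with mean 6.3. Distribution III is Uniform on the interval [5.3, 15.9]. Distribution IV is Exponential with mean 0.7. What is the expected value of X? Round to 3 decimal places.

Component means — I: 7.6; II: 6.3; III: 10.6; IV: 0.7.
E[X] = 0.13·7.6 + 0.27·6.3 + 0.25·10.6 + 0.35·0.7 = 5.584.

5.584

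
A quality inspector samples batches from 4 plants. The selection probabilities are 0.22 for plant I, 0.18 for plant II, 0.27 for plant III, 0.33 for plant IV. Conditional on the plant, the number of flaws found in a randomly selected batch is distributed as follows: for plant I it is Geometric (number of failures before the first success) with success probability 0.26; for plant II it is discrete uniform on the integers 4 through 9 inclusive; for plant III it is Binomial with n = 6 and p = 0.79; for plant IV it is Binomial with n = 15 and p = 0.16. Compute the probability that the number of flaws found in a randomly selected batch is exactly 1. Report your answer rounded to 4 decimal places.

0.1118

Conditional on each plant, P(X = 1): I: 0.1924; II: 0; III: 0.00193586; IV: 0.208988.
By total probability, P(X = 1) = 0.22·0.1924 + 0.18·0 + 0.27·0.00193586 + 0.33·0.208988 = 0.111817.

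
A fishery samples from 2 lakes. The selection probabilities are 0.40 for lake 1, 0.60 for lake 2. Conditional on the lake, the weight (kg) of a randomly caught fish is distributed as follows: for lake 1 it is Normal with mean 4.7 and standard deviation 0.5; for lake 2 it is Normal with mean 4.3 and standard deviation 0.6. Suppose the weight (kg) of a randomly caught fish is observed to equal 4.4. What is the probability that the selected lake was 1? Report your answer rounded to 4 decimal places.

0.4039

Likelihoods f(4.4 | ·): 1: 0.666449; 2: 0.655733.
Posterior ∝ prior × likelihood. Numerator for 1: 0.4·0.666449 = 0.26658.
Normalizing constant: 0.4·0.666449 + 0.6·0.655733 = 0.660019.
P(1 | observation) = 0.26658 / 0.660019 = 0.403897.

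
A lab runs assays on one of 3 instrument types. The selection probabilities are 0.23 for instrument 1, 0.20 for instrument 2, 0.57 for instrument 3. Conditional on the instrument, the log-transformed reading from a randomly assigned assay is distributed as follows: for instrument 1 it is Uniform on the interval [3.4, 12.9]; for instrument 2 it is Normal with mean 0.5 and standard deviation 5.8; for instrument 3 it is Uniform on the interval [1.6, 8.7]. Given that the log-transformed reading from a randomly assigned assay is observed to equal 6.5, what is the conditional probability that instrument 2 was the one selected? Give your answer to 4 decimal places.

0.0716

Likelihoods f(6.5 | ·): 1: 0.105263; 2: 0.0402811; 3: 0.140845.
Posterior ∝ prior × likelihood. Numerator for 2: 0.2·0.0402811 = 0.00805621.
Normalizing constant: 0.23·0.105263 + 0.2·0.0402811 + 0.57·0.140845 = 0.112548.
P(2 | observation) = 0.00805621 / 0.112548 = 0.07158.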